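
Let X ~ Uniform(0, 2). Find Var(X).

For X ~ Uniform(0, 2):
Var(X) = \frac{1}{3}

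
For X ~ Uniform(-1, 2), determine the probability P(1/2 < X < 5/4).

P(1/2 < X < 5/4) = ∫_{1/2}^{5/4} f(x) dx
where f(x) = \frac{1}{3}
= \frac{1}{4}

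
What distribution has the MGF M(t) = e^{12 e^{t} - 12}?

The MGF M(t) = e^{12 e^{t} - 12} is the standard form for the Poisson distribution.
Comparing with the known MGF formula identifies: Poisson(λ=12)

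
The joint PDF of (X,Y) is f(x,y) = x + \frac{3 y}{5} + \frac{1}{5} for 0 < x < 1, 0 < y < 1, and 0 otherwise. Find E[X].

E[X] = ∫_0^1 ∫_0^1 x × f(x,y) dy dx
= ∫_0^1 ∫_0^1 x × (x + \frac{3 y}{5} + \frac{1}{5}) dy dx
= \frac{7}{12}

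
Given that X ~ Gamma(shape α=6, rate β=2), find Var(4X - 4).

For X ~ Gamma(shape α=6, rate β=2):
Var(X) = \frac{3}{2}
Var(4X - 4) = (4)² × Var(X) = 16 × \frac{3}{2} = 24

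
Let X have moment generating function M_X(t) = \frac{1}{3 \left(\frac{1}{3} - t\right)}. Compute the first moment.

To find E[X], compute M^(1)(0):
M^(1)(t) = \frac{1}{3 \left(\frac{1}{3} - t\right)^{2}}
M^(1)(0) = 3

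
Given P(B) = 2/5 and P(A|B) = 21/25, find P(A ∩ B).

By definition, P(A|B) = P(A ∩ B) / P(B)
So P(A ∩ B) = P(A|B) × P(B)
= 21/25 × 2/5
= 42/125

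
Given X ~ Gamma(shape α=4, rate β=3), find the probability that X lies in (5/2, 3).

P(5/2 < X < 3) = ∫_{5/2}^{3} f(x) dx
where f(x) = \frac{27 x^{3} e^{- 3 x}}{2}
= - \frac{172}{e^{9}} + \frac{1711}{16 e^{\frac{15}{2}}}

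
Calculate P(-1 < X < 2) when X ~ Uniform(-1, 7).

P(-1 < X < 2) = ∫_{-1}^{2} f(x) dx
where f(x) = \frac{1}{8}
= \frac{3}{8}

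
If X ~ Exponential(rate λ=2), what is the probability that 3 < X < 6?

P(3 < X < 6) = ∫_{3}^{6} f(x) dx
where f(x) = 2 e^{- 2 x}
= - \frac{1 - e^{6}}{e^{12}}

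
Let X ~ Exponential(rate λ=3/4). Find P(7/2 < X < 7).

P(7/2 < X < 7) = ∫_{7/2}^{7} f(x) dx
where f(x) = \frac{3 e^{- \frac{3 x}{4}}}{4}
= - \frac{1}{e^{\frac{21}{4}}} + e^{- \frac{21}{8}}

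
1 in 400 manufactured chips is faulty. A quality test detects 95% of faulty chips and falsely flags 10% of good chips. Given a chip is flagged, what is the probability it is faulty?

Let D = the rare event, + = positive/flagged.
P(D) = 1/400
P(+|D) = 95/100 = 19/20
P(+|D') = 10/100 = 1/10
P(+) = P(+|D)P(D) + P(+|D')P(D')
     = \frac{19}{20} × \frac{1}{400} + \frac{1}{10} × \frac{399}{400}
     = \frac{817}{8000}
P(D|+) = P(+|D)P(D)/P(+) = \frac{1}{43}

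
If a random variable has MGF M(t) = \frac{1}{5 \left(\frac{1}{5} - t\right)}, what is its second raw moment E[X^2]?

To find E[X^2], compute M^(2)(0):
M^(1)(t) = \frac{1}{5 \left(\frac{1}{5} - t\right)^{2}}
M^(2)(t) = \frac{2}{5 \left(\frac{1}{5} - t\right)^{3}}
M^(2)(0) = 50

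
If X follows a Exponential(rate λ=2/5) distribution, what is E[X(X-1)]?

E[X(X-1)] = E[X² - X] = E[X²] - E[X]
E[X] = \frac{5}{2}
E[X²] = Var(X) + (E[X])² = \frac{25}{4} + (\frac{5}{2})² = \frac{25}{2}
E[X(X-1)] = \frac{25}{2} - \frac{5}{2} = 10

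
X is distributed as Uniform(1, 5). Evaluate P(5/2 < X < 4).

P(5/2 < X < 4) = ∫_{5/2}^{4} f(x) dx
where f(x) = \frac{1}{4}
= \frac{3}{8}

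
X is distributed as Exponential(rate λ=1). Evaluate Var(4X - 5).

For X ~ Exponential(rate λ=1):
Var(X) = 1
Var(4X - 5) = (4)² × Var(X) = 16 × 1 = 16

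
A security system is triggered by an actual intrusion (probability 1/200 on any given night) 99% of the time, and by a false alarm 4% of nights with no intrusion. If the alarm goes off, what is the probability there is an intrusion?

Let D = the rare event, + = positive/flagged.
P(D) = 1/200
P(+|D) = 99/100
P(+|D') = 4/100 = 1/25
P(+) = P(+|D)P(D) + P(+|D')P(D')
     = \frac{99}{100} × \frac{1}{200} + \frac{1}{25} × \frac{199}{200}
     = \frac{179}{4000}
P(D|+) = P(+|D)P(D)/P(+) = \frac{99}{895}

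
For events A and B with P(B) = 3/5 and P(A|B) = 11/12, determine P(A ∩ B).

By definition, P(A|B) = P(A ∩ B) / P(B)
So P(A ∩ B) = P(A|B) × P(B)
= 11/12 × 3/5
= 11/20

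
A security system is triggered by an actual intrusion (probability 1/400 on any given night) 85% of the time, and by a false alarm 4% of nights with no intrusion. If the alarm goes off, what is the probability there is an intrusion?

Let D = the rare event, + = positive/flagged.
P(D) = 1/400
P(+|D) = 85/100 = 17/20
P(+|D') = 4/100 = 1/25
P(+) = P(+|D)P(D) + P(+|D')P(D')
     = \frac{17}{20} × \frac{1}{400} + \frac{1}{25} × \frac{399}{400}
     = \frac{1681}{40000}
P(D|+) = P(+|D)P(D)/P(+) = \frac{85}{1681}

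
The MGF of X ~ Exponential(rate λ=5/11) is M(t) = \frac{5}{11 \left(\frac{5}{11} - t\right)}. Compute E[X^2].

To find E[X^2], compute M^(2)(0):
M^(1)(t) = \frac{5}{11 \left(\frac{5}{11} - t\right)^{2}}
M^(2)(t) = \frac{10}{11 \left(\frac{5}{11} - t\right)^{3}}
M^(2)(0) = \frac{242}{25}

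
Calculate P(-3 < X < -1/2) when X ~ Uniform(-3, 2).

P(-3 < X < -1/2) = ∫_{-3}^{-1/2} f(x) dx
where f(x) = \frac{1}{5}
= \frac{1}{2}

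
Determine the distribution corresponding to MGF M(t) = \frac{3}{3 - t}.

The MGF M(t) = \frac{3}{3 - t} is the standard form for the Exponential distribution.
Comparing with the known MGF formula identifies: Exponential(rate λ=3)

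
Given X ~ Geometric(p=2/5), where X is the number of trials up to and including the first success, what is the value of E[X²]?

Using the identity E[X²] = Var(X) + (E[X])²:
E[X] = \frac{5}{2}
Var(X) = \frac{15}{4}
E[X²] = \frac{15}{4} + (\frac{5}{2})²
= 10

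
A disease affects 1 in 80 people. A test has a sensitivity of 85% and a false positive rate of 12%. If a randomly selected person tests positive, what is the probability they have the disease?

Let D = the rare event, + = positive/flagged.
P(D) = 1/80
P(+|D) = 85/100 = 17/20
P(+|D') = 12/100 = 3/25
P(+) = P(+|D)P(D) + P(+|D')P(D')
     = \frac{17}{20} × \frac{1}{80} + \frac{3}{25} × \frac{79}{80}
     = \frac{1033}{8000}
P(D|+) = P(+|D)P(D)/P(+) = \frac{85}{1033}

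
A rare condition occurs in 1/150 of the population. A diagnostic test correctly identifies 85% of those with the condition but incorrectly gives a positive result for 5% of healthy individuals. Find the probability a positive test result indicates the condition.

Let D = the rare event, + = positive/flagged.
P(D) = 1/150
P(+|D) = 85/100 = 17/20
P(+|D') = 5/100 = 1/20
P(+) = P(+|D)P(D) + P(+|D')P(D')
     = \frac{17}{20} × \frac{1}{150} + \frac{1}{20} × \frac{149}{150}
     = \frac{83}{1500}
P(D|+) = P(+|D)P(D)/P(+) = \frac{17}{166}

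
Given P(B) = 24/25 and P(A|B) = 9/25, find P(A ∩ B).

By definition, P(A|B) = P(A ∩ B) / P(B)
So P(A ∩ B) = P(A|B) × P(B)
= 9/25 × 24/25
= 216/625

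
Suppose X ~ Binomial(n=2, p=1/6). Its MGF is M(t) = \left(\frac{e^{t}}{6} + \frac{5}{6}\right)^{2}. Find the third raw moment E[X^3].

To find E[X^3], compute M^(3)(0):
M^(1)(t) = \frac{\left(\frac{e^{t}}{6} + \frac{5}{6}\right) e^{t}}{3}
M^(2)(t) = \frac{\left(\frac{e^{t}}{6} + \frac{5}{6}\right) e^{t}}{3} + \frac{e^{2 t}}{18}
M^(3)(t) = \frac{\left(\frac{e^{t}}{6} + \frac{5}{6}\right) e^{t}}{3} + \frac{e^{2 t}}{6}
M^(3)(0) = \frac{1}{2}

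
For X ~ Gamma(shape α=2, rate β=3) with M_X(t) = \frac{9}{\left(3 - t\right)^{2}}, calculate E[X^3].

To find E[X^3], compute M^(3)(0):
M^(1)(t) = \frac{18}{\left(3 - t\right)^{3}}
M^(2)(t) = \frac{54}{\left(3 - t\right)^{4}}
M^(3)(t) = \frac{216}{\left(3 - t\right)^{5}}
M^(3)(0) = \frac{8}{9}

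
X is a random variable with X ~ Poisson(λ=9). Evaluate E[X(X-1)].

E[X(X-1)] = E[X² - X] = E[X²] - E[X]
E[X] = 9
E[X²] = Var(X) + (E[X])² = 9 + (9)² = 90
E[X(X-1)] = 90 - 9 = 81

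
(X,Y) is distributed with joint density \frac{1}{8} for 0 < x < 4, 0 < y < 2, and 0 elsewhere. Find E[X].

f_X(x) = ∫_0^2 \frac{1}{8} dy = \frac{1}{4}
E[X] = ∫_0^4 x × (\frac{1}{4}) dx = 2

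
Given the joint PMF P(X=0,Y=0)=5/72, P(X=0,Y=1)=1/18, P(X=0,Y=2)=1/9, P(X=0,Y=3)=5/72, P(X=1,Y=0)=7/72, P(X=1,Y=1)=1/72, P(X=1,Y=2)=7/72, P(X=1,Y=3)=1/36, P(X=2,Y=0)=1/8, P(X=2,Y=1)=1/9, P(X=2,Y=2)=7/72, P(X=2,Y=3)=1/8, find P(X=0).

P(X=0) = P(X=0,Y=0) + P(X=0,Y=1) + P(X=0,Y=2) + P(X=0,Y=3)
= 5/72 + 1/18 + 1/9 + 5/72
= 11/36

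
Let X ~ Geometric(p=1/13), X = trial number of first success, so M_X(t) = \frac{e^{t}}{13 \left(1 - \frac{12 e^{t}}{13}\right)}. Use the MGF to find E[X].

To find E[X], compute M^(1)(0):
M^(1)(t) = \frac{e^{t}}{13 \left(1 - \frac{12 e^{t}}{13}\right)} + \frac{12 e^{2 t}}{169 \left(1 - \frac{12 e^{t}}{13}\right)^{2}}
M^(1)(0) = 13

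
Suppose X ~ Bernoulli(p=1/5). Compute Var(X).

For X ~ Bernoulli(p=1/5):
Var(X) = \frac{4}{25}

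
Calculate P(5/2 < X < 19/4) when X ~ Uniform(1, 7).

P(5/2 < X < 19/4) = ∫_{5/2}^{19/4} f(x) dx
where f(x) = \frac{1}{6}
= \frac{3}{8}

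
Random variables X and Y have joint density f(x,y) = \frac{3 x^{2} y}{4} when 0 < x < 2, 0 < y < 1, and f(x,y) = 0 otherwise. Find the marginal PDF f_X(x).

f_X(x) = ∫_0^1 f(x,y) dy
= ∫_0^1 \frac{3 x^{2} y}{4} dy
= \frac{3 x^{2}}{8} for 0 < x < 2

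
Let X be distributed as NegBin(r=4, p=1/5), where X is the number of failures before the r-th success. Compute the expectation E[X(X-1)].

E[X(X-1)] = E[X² - X] = E[X²] - E[X]
E[X] = 16
E[X²] = Var(X) + (E[X])² = 80 + (16)² = 336
E[X(X-1)] = 336 - 16 = 320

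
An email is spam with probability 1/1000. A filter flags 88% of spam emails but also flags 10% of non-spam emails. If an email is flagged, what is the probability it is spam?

Let D = the rare event, + = positive/flagged.
P(D) = 1/1000
P(+|D) = 88/100 = 22/25
P(+|D') = 10/100 = 1/10
P(+) = P(+|D)P(D) + P(+|D')P(D')
     = \frac{22}{25} × \frac{1}{1000} + \frac{1}{10} × \frac{999}{1000}
     = \frac{5039}{50000}
P(D|+) = P(+|D)P(D)/P(+) = \frac{44}{5039}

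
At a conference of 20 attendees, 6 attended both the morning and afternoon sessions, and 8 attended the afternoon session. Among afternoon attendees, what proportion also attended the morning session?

P(A ∩ B) = 6/20 = 3/10
P(B) = 8/20 = 2/5
P(A|B) = P(A ∩ B) / P(B) = (3/10) / (2/5) = 3/4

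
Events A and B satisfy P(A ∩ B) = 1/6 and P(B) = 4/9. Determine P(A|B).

P(A|B) = P(A ∩ B) / P(B)
= (1/6) / (4/9)
= 3/8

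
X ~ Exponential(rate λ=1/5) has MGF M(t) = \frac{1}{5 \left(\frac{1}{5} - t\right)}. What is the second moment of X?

To find E[X^2], compute M^(2)(0):
M^(1)(t) = \frac{1}{5 \left(\frac{1}{5} - t\right)^{2}}
M^(2)(t) = \frac{2}{5 \left(\frac{1}{5} - t\right)^{3}}
M^(2)(0) = 50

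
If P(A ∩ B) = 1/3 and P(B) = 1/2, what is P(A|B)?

P(A|B) = P(A ∩ B) / P(B)
= (1/3) / (1/2)
= 2/3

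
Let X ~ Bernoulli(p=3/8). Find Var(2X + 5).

For X ~ Bernoulli(p=3/8):
Var(X) = \frac{15}{64}
Var(2X + 5) = (2)² × Var(X) = 4 × \frac{15}{64} = \frac{15}{16}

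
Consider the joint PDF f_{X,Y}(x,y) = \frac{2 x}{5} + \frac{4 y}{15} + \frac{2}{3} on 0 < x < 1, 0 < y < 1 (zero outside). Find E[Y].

E[Y] = ∫_0^1 ∫_0^1 y × f(x,y) dx dy
= \frac{47}{90}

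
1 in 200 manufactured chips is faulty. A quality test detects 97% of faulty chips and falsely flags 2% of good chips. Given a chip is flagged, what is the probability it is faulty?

Let D = the rare event, + = positive/flagged.
P(D) = 1/200
P(+|D) = 97/100
P(+|D') = 2/100 = 1/50
P(+) = P(+|D)P(D) + P(+|D')P(D')
     = \frac{97}{100} × \frac{1}{200} + \frac{1}{50} × \frac{199}{200}
     = \frac{99}{4000}
P(D|+) = P(+|D)P(D)/P(+) = \frac{97}{495}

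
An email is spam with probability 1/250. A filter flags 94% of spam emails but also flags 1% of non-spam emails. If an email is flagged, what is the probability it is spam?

Let D = the rare event, + = positive/flagged.
P(D) = 1/250
P(+|D) = 94/100 = 47/50
P(+|D') = 1/100
P(+) = P(+|D)P(D) + P(+|D')P(D')
     = \frac{47}{50} × \frac{1}{250} + \frac{1}{100} × \frac{249}{250}
     = \frac{343}{25000}
P(D|+) = P(+|D)P(D)/P(+) = \frac{94}{343}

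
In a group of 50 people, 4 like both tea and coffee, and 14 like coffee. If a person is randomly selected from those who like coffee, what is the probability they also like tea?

P(A ∩ B) = 4/50 = 2/25
P(B) = 14/50 = 7/25
P(A|B) = P(A ∩ B) / P(B) = (2/25) / (7/25) = 2/7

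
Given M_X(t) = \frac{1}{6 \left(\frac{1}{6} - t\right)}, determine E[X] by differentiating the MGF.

To find E[X], compute M^(1)(0):
M^(1)(t) = \frac{1}{6 \left(\frac{1}{6} - t\right)^{2}}
M^(1)(0) = 6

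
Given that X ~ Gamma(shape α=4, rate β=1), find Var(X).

For X ~ Gamma(shape α=4, rate β=1):
Var(X) = 4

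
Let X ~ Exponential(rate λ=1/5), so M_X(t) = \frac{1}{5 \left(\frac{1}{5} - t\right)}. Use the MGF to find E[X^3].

To find E[X^3], compute M^(3)(0):
M^(1)(t) = \frac{1}{5 \left(\frac{1}{5} - t\right)^{2}}
M^(2)(t) = \frac{2}{5 \left(\frac{1}{5} - t\right)^{3}}
M^(3)(t) = \frac{6}{5 \left(\frac{1}{5} - t\right)^{4}}
M^(3)(0) = 750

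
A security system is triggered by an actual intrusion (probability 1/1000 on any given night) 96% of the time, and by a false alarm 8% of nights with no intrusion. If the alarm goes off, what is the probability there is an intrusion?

Let D = the rare event, + = positive/flagged.
P(D) = 1/1000
P(+|D) = 96/100 = 24/25
P(+|D') = 8/100 = 2/25
P(+) = P(+|D)P(D) + P(+|D')P(D')
     = \frac{24}{25} × \frac{1}{1000} + \frac{2}{25} × \frac{999}{1000}
     = \frac{1011}{12500}
P(D|+) = P(+|D)P(D)/P(+) = \frac{4}{337}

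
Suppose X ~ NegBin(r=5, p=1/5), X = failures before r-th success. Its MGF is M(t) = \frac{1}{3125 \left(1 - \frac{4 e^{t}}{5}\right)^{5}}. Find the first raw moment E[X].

To find E[X], compute M^(1)(0):
M^(1)(t) = \frac{4 e^{t}}{3125 \left(1 - \frac{4 e^{t}}{5}\right)^{6}}
M^(1)(0) = 20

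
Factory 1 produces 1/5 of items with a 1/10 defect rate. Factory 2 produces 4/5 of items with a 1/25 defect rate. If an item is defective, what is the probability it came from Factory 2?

Using Bayes' theorem:
P(F1) = 1/5, P(D|F1) = 1/10
P(F2) = 4/5, P(D|F2) = 1/25
P(D) = P(D|F1)P(F1) + P(D|F2)P(F2)
     = \frac{13}{250}
P(F2|D) = P(D|F2)P(F2) / P(D)
= \frac{8}{13}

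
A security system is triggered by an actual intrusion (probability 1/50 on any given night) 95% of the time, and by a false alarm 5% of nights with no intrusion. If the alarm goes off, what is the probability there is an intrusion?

Let D = the rare event, + = positive/flagged.
P(D) = 1/50
P(+|D) = 95/100 = 19/20
P(+|D') = 5/100 = 1/20
P(+) = P(+|D)P(D) + P(+|D')P(D')
     = \frac{19}{20} × \frac{1}{50} + \frac{1}{20} × \frac{49}{50}
     = \frac{17}{250}
P(D|+) = P(+|D)P(D)/P(+) = \frac{19}{68}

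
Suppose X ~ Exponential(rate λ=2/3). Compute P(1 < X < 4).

P(1 < X < 4) = ∫_{1}^{4} f(x) dx
where f(x) = \frac{2 e^{- \frac{2 x}{3}}}{3}
= - \frac{1 - e^{2}}{e^{\frac{8}{3}}}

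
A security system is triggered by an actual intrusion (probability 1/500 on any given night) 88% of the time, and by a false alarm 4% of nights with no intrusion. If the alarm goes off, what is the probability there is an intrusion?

Let D = the rare event, + = positive/flagged.
P(D) = 1/500
P(+|D) = 88/100 = 22/25
P(+|D') = 4/100 = 1/25
P(+) = P(+|D)P(D) + P(+|D')P(D')
     = \frac{22}{25} × \frac{1}{500} + \frac{1}{25} × \frac{499}{500}
     = \frac{521}{12500}
P(D|+) = P(+|D)P(D)/P(+) = \frac{22}{521}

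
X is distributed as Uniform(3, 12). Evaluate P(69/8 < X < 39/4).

P(69/8 < X < 39/4) = ∫_{69/8}^{39/4} f(x) dx
where f(x) = \frac{1}{9}
= \frac{1}{8}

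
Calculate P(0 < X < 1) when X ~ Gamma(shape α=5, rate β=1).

P(0 < X < 1) = ∫_{0}^{1} f(x) dx
where f(x) = \frac{x^{4} e^{- x}}{24}
= 1 - \frac{65}{24 e}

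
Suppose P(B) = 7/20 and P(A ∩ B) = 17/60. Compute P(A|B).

P(A|B) = P(A ∩ B) / P(B)
= (17/60) / (7/20)
= 17/21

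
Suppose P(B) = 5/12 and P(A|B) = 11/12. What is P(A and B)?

By definition, P(A|B) = P(A ∩ B) / P(B)
So P(A ∩ B) = P(A|B) × P(B)
= 11/12 × 5/12
= 55/144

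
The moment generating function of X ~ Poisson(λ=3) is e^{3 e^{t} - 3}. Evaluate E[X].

To find E[X], compute M^(1)(0):
M^(1)(t) = 3 e^{t} e^{3 e^{t} - 3}
M^(1)(0) = 3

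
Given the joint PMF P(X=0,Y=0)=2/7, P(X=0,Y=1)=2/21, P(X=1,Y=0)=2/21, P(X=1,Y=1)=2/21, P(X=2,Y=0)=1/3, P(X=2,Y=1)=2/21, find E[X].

First find marginal of X:
P(X=0) = 8/21
P(X=1) = 4/21
P(X=2) = 3/7
E[X] = 0 × 8/21 + 1 × 4/21 + 2 × 3/7 = 22/21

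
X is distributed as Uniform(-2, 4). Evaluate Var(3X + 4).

For X ~ Uniform(-2, 4):
Var(X) = 3
Var(3X + 4) = (3)² × Var(X) = 9 × 3 = 27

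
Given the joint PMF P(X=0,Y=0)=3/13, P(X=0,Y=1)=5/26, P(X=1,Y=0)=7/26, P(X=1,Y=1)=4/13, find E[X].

First find marginal of X:
P(X=0) = 11/26
P(X=1) = 15/26
E[X] = 0 × 11/26 + 1 × 15/26 = 15/26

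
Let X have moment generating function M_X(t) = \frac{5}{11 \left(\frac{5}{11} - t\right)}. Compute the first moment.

To find E[X], compute M^(1)(0):
M^(1)(t) = \frac{5}{11 \left(\frac{5}{11} - t\right)^{2}}
M^(1)(0) = \frac{11}{5}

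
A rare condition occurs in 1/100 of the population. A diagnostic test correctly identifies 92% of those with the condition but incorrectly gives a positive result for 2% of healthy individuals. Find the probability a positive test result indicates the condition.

Let D = the rare event, + = positive/flagged.
P(D) = 1/100
P(+|D) = 92/100 = 23/25
P(+|D') = 2/100 = 1/50
P(+) = P(+|D)P(D) + P(+|D')P(D')
     = \frac{23}{25} × \frac{1}{100} + \frac{1}{50} × \frac{99}{100}
     = \frac{29}{1000}
P(D|+) = P(+|D)P(D)/P(+) = \frac{46}{145}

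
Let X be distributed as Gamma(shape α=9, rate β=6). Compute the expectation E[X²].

Using the identity E[X²] = Var(X) + (E[X])²:
E[X] = \frac{3}{2}
Var(X) = \frac{1}{4}
E[X²] = \frac{1}{4} + (\frac{3}{2})²
= \frac{5}{2}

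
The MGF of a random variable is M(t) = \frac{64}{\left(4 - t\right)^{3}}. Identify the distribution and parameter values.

The MGF M(t) = \frac{64}{\left(4 - t\right)^{3}} is the standard form for the Gamma distribution.
Comparing with the known MGF formula identifies: Gamma(shape α=3, rate β=4)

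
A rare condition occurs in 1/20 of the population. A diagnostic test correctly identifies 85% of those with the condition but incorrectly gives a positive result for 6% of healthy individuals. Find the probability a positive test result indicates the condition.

Let D = the rare event, + = positive/flagged.
P(D) = 1/20
P(+|D) = 85/100 = 17/20
P(+|D') = 6/100 = 3/50
P(+) = P(+|D)P(D) + P(+|D')P(D')
     = \frac{17}{20} × \frac{1}{20} + \frac{3}{50} × \frac{19}{20}
     = \frac{199}{2000}
P(D|+) = P(+|D)P(D)/P(+) = \frac{85}{199}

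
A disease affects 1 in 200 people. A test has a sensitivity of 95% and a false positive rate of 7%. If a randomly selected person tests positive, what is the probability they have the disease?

Let D = the rare event, + = positive/flagged.
P(D) = 1/200
P(+|D) = 95/100 = 19/20
P(+|D') = 7/100
P(+) = P(+|D)P(D) + P(+|D')P(D')
     = \frac{19}{20} × \frac{1}{200} + \frac{7}{100} × \frac{199}{200}
     = \frac{93}{1250}
P(D|+) = P(+|D)P(D)/P(+) = \frac{95}{1488}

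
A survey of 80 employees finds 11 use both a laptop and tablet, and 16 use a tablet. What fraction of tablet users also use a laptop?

P(A ∩ B) = 11/80
P(B) = 16/80 = 1/5
P(A|B) = P(A ∩ B) / P(B) = (11/80) / (1/5) = 11/16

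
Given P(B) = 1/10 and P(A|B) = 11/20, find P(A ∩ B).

By definition, P(A|B) = P(A ∩ B) / P(B)
So P(A ∩ B) = P(A|B) × P(B)
= 11/20 × 1/10
= 11/200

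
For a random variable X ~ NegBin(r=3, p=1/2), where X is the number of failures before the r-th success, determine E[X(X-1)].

E[X(X-1)] = E[X² - X] = E[X²] - E[X]
E[X] = 3
E[X²] = Var(X) + (E[X])² = 6 + (3)² = 15
E[X(X-1)] = 15 - 3 = 12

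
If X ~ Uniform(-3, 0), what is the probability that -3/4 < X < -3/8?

P(-3/4 < X < -3/8) = ∫_{-3/4}^{-3/8} f(x) dx
where f(x) = \frac{1}{3}
= \frac{1}{8}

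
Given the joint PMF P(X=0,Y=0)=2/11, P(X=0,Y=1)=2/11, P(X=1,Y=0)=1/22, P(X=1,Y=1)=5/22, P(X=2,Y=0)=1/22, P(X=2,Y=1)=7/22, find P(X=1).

P(X=1) = P(X=1,Y=0) + P(X=1,Y=1)
= 1/22 + 5/22
= 3/11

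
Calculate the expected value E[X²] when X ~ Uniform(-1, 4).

Using the identity E[X²] = Var(X) + (E[X])²:
E[X] = \frac{3}{2}
Var(X) = \frac{25}{12}
E[X²] = \frac{25}{12} + (\frac{3}{2})²
= \frac{13}{3}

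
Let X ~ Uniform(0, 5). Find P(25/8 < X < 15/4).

P(25/8 < X < 15/4) = ∫_{25/8}^{15/4} f(x) dx
where f(x) = \frac{1}{5}
= \frac{1}{8}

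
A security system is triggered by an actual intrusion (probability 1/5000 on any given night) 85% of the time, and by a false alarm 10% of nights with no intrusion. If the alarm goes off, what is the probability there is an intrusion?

Let D = the rare event, + = positive/flagged.
P(D) = 1/5000
P(+|D) = 85/100 = 17/20
P(+|D') = 10/100 = 1/10
P(+) = P(+|D)P(D) + P(+|D')P(D')
     = \frac{17}{20} × \frac{1}{5000} + \frac{1}{10} × \frac{4999}{5000}
     = \frac{2003}{20000}
P(D|+) = P(+|D)P(D)/P(+) = \frac{17}{10015}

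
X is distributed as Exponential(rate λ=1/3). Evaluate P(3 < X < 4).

P(3 < X < 4) = ∫_{3}^{4} f(x) dx
where f(x) = \frac{e^{- \frac{x}{3}}}{3}
= - \frac{1}{e^{\frac{4}{3}}} + e^{-1}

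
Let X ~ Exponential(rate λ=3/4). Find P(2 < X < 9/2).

P(2 < X < 9/2) = ∫_{2}^{9/2} f(x) dx
where f(x) = \frac{3 e^{- \frac{3 x}{4}}}{4}
= - \frac{1}{e^{\frac{27}{8}}} + e^{- \frac{3}{2}}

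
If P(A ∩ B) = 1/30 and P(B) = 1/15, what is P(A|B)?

P(A|B) = P(A ∩ B) / P(B)
= (1/30) / (1/15)
= 1/2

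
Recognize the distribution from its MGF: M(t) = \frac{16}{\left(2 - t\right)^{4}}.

The MGF M(t) = \frac{16}{\left(2 - t\right)^{4}} is the standard form for the Gamma distribution.
Comparing with the known MGF formula identifies: Gamma(shape α=4, rate β=2)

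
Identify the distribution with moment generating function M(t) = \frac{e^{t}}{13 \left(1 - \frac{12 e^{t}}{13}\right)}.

The MGF M(t) = \frac{e^{t}}{13 \left(1 - \frac{12 e^{t}}{13}\right)} is the standard form for the Geometric distribution.
Comparing with the known MGF formula identifies: Geometric(p=1/13), X = trial number of first success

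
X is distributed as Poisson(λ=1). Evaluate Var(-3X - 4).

For X ~ Poisson(λ=1):
Var(X) = 1
Var(-3X - 4) = (-3)² × Var(X) = 9 × 1 = 9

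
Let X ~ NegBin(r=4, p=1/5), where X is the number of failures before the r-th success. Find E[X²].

Using the identity E[X²] = Var(X) + (E[X])²:
E[X] = 16
Var(X) = 80
E[X²] = 80 + (16)²
= 336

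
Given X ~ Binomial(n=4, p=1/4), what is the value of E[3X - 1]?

For X ~ Binomial(n=4, p=1/4):
E[X] = 1
E[3X - 1] = 3 × E[X] - 1 = 2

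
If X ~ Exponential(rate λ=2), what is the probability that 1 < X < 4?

P(1 < X < 4) = ∫_{1}^{4} f(x) dx
where f(x) = 2 e^{- 2 x}
= - \frac{1 - e^{6}}{e^{8}}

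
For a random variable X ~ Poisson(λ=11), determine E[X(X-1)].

E[X(X-1)] = E[X² - X] = E[X²] - E[X]
E[X] = 11
E[X²] = Var(X) + (E[X])² = 11 + (11)² = 132
E[X(X-1)] = 132 - 11 = 121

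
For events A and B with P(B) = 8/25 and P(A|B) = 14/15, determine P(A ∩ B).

By definition, P(A|B) = P(A ∩ B) / P(B)
So P(A ∩ B) = P(A|B) × P(B)
= 14/15 × 8/25
= 112/375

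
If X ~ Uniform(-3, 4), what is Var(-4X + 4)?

For X ~ Uniform(-3, 4):
Var(X) = \frac{49}{12}
Var(-4X + 4) = (-4)² × Var(X) = 16 × \frac{49}{12} = \frac{196}{3}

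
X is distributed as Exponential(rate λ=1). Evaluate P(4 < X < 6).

P(4 < X < 6) = ∫_{4}^{6} f(x) dx
where f(x) = e^{- x}
= - \frac{1 - e^{2}}{e^{6}}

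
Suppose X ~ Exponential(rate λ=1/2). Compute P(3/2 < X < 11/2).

P(3/2 < X < 11/2) = ∫_{3/2}^{11/2} f(x) dx
where f(x) = \frac{e^{- \frac{x}{2}}}{2}
= - \frac{1 - e^{2}}{e^{\frac{11}{4}}}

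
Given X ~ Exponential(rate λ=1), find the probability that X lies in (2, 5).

P(2 < X < 5) = ∫_{2}^{5} f(x) dx
where f(x) = e^{- x}
= - \frac{1 - e^{3}}{e^{5}}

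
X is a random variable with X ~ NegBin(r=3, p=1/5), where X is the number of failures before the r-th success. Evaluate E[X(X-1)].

E[X(X-1)] = E[X² - X] = E[X²] - E[X]
E[X] = 12
E[X²] = Var(X) + (E[X])² = 60 + (12)² = 204
E[X(X-1)] = 204 - 12 = 192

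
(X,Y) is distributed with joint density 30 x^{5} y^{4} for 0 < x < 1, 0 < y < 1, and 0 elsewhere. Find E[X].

E[X] = ∫_0^1 ∫_0^1 x × f(x,y) dy dx
= ∫_0^1 ∫_0^1 x × (30 x^{5} y^{4}) dy dx
= \frac{6}{7}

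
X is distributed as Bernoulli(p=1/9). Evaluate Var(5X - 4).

For X ~ Bernoulli(p=1/9):
Var(X) = \frac{8}{81}
Var(5X - 4) = (5)² × Var(X) = 25 × \frac{8}{81} = \frac{200}{81}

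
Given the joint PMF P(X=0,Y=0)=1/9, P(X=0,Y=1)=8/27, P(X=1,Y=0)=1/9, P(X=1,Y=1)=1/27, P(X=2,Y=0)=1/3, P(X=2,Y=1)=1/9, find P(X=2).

P(X=2) = P(X=2,Y=0) + P(X=2,Y=1)
= 1/3 + 1/9
= 4/9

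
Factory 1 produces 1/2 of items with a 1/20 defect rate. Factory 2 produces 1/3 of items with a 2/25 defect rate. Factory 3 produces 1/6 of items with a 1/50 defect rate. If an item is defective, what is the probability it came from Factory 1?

Using Bayes' theorem:
P(F1) = 1/2, P(D|F1) = 1/20
P(F2) = 1/3, P(D|F2) = 2/25
P(F3) = 1/6, P(D|F3) = 1/50
P(D) = P(D|F1)P(F1) + P(D|F2)P(F2) + P(D|F3)P(F3)
     = \frac{11}{200}
P(F1|D) = P(D|F1)P(F1) / P(D)
= \frac{5}{11}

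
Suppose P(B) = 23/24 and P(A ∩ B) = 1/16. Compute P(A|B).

P(A|B) = P(A ∩ B) / P(B)
= (1/16) / (23/24)
= 3/46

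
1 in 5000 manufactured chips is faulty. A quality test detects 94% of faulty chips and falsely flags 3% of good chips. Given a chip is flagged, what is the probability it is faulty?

Let D = the rare event, + = positive/flagged.
P(D) = 1/5000
P(+|D) = 94/100 = 47/50
P(+|D') = 3/100
P(+) = P(+|D)P(D) + P(+|D')P(D')
     = \frac{47}{50} × \frac{1}{5000} + \frac{3}{100} × \frac{4999}{5000}
     = \frac{15091}{500000}
P(D|+) = P(+|D)P(D)/P(+) = \frac{94}{15091}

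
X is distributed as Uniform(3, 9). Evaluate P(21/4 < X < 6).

P(21/4 < X < 6) = ∫_{21/4}^{6} f(x) dx
where f(x) = \frac{1}{6}
= \frac{1}{8}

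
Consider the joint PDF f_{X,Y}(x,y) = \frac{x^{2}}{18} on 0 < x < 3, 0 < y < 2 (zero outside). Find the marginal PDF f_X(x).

f_X(x) = ∫_0^2 f(x,y) dy
= ∫_0^2 \frac{x^{2}}{18} dy
= \frac{x^{2}}{9} for 0 < x < 3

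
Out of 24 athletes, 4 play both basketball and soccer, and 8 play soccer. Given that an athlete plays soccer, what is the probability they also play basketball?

P(A ∩ B) = 4/24 = 1/6
P(B) = 8/24 = 1/3
P(A|B) = P(A ∩ B) / P(B) = (1/6) / (1/3) = 1/2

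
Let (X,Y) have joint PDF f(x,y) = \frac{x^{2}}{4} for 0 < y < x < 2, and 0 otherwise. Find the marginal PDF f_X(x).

f_X(x) = ∫_0^x \frac{x^{2}}{4} dy = \frac{x^{3}}{4}
for 0 < x < 2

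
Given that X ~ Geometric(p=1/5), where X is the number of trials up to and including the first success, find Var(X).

For X ~ Geometric(p=1/5), where X is the number of trials up to and including the first success:
Var(X) = 20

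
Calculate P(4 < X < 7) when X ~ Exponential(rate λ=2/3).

P(4 < X < 7) = ∫_{4}^{7} f(x) dx
where f(x) = \frac{2 e^{- \frac{2 x}{3}}}{3}
= - \frac{1 - e^{2}}{e^{\frac{14}{3}}}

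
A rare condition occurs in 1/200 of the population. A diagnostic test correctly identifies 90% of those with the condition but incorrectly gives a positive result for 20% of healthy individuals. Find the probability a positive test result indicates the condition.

Let D = the rare event, + = positive/flagged.
P(D) = 1/200
P(+|D) = 90/100 = 9/10
P(+|D') = 20/100 = 1/5
P(+) = P(+|D)P(D) + P(+|D')P(D')
     = \frac{9}{10} × \frac{1}{200} + \frac{1}{5} × \frac{199}{200}
     = \frac{407}{2000}
P(D|+) = P(+|D)P(D)/P(+) = \frac{9}{407}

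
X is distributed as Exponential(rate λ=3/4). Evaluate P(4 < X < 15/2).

P(4 < X < 15/2) = ∫_{4}^{15/2} f(x) dx
where f(x) = \frac{3 e^{- \frac{3 x}{4}}}{4}
= - \frac{1}{e^{\frac{45}{8}}} + e^{-3}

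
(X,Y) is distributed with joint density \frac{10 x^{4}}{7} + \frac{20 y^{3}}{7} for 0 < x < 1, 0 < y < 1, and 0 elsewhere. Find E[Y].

E[Y] = ∫_0^1 ∫_0^1 y × f(x,y) dx dy
= \frac{5}{7}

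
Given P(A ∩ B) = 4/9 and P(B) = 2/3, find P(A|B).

P(A|B) = P(A ∩ B) / P(B)
= (4/9) / (2/3)
= 2/3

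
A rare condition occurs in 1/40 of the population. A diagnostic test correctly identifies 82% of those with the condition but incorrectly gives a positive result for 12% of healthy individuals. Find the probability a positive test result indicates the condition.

Let D = the rare event, + = positive/flagged.
P(D) = 1/40
P(+|D) = 82/100 = 41/50
P(+|D') = 12/100 = 3/25
P(+) = P(+|D)P(D) + P(+|D')P(D')
     = \frac{41}{50} × \frac{1}{40} + \frac{3}{25} × \frac{39}{40}
     = \frac{11}{80}
P(D|+) = P(+|D)P(D)/P(+) = \frac{41}{275}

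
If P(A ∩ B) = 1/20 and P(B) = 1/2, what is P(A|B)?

P(A|B) = P(A ∩ B) / P(B)
= (1/20) / (1/2)
= 1/10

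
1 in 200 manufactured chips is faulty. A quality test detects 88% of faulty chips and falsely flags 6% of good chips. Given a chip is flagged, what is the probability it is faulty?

Let D = the rare event, + = positive/flagged.
P(D) = 1/200
P(+|D) = 88/100 = 22/25
P(+|D') = 6/100 = 3/50
P(+) = P(+|D)P(D) + P(+|D')P(D')
     = \frac{22}{25} × \frac{1}{200} + \frac{3}{50} × \frac{199}{200}
     = \frac{641}{10000}
P(D|+) = P(+|D)P(D)/P(+) = \frac{44}{641}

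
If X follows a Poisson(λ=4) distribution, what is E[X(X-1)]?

E[X(X-1)] = E[X² - X] = E[X²] - E[X]
E[X] = 4
E[X²] = Var(X) + (E[X])² = 4 + (4)² = 20
E[X(X-1)] = 20 - 4 = 16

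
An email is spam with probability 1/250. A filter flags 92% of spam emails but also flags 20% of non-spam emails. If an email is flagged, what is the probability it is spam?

Let D = the rare event, + = positive/flagged.
P(D) = 1/250
P(+|D) = 92/100 = 23/25
P(+|D') = 20/100 = 1/5
P(+) = P(+|D)P(D) + P(+|D')P(D')
     = \frac{23}{25} × \frac{1}{250} + \frac{1}{5} × \frac{249}{250}
     = \frac{634}{3125}
P(D|+) = P(+|D)P(D)/P(+) = \frac{23}{1268}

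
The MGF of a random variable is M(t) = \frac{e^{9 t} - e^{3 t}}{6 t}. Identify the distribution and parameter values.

The MGF M(t) = \frac{e^{9 t} - e^{3 t}}{6 t} is the standard form for the Uniform distribution.
Comparing with the known MGF formula identifies: Uniform(3, 9)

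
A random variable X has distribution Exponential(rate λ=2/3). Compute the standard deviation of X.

For X ~ Exponential(rate λ=2/3):
Var(X) = \frac{9}{4}
SD(X) = √(Var(X)) = √(\frac{9}{4}) = \frac{3}{2}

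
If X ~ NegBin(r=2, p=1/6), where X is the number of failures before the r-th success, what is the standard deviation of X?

For X ~ NegBin(r=2, p=1/6), where X is the number of failures before the r-th success:
Var(X) = 60
SD(X) = √(Var(X)) = √(60) = 2 \sqrt{15}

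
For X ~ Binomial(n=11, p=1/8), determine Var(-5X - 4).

For X ~ Binomial(n=11, p=1/8):
Var(X) = \frac{77}{64}
Var(-5X - 4) = (-5)² × Var(X) = 25 × \frac{77}{64} = \frac{1925}{64}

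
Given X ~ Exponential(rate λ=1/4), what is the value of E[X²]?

Using the identity E[X²] = Var(X) + (E[X])²:
E[X] = 4
Var(X) = 16
E[X²] = 16 + (4)²
= 32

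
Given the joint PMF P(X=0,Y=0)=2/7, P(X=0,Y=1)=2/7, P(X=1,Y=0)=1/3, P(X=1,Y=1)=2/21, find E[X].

First find marginal of X:
P(X=0) = 4/7
P(X=1) = 3/7
E[X] = 0 × 4/7 + 1 × 3/7 = 3/7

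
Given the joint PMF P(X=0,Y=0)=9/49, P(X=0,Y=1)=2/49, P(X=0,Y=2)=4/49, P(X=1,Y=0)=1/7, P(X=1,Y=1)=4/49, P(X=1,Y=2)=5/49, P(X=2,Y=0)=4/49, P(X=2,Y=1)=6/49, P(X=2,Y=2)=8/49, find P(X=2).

P(X=2) = P(X=2,Y=0) + P(X=2,Y=1) + P(X=2,Y=2)
= 4/49 + 6/49 + 8/49
= 18/49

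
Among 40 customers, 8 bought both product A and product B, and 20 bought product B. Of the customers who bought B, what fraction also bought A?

P(A ∩ B) = 8/40 = 1/5
P(B) = 20/40 = 1/2
P(A|B) = P(A ∩ B) / P(B) = (1/5) / (1/2) = 2/5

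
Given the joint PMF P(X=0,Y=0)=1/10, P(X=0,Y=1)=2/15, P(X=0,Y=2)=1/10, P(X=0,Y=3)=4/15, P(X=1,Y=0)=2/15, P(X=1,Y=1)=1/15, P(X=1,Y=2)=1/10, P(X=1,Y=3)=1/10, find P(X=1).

P(X=1) = P(X=1,Y=0) + P(X=1,Y=1) + P(X=1,Y=2) + P(X=1,Y=3)
= 2/15 + 1/15 + 1/10 + 1/10
= 2/5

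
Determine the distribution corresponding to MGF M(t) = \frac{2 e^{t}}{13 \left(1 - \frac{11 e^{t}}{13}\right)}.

The MGF M(t) = \frac{2 e^{t}}{13 \left(1 - \frac{11 e^{t}}{13}\right)} is the standard form for the Geometric distribution.
Comparing with the known MGF formula identifies: Geometric(p=2/13), X = trial number of first success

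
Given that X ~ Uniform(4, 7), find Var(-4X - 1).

For X ~ Uniform(4, 7):
Var(X) = \frac{3}{4}
Var(-4X - 1) = (-4)² × Var(X) = 16 × \frac{3}{4} = 12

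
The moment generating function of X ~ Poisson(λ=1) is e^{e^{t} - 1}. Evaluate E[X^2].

To find E[X^2], compute M^(2)(0):
M^(1)(t) = e^{t} e^{e^{t} - 1}
M^(2)(t) = e^{2 t} e^{e^{t} - 1} + e^{t} e^{e^{t} - 1}
M^(2)(0) = 2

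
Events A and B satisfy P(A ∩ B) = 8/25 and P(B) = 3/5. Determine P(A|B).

P(A|B) = P(A ∩ B) / P(B)
= (8/25) / (3/5)
= 8/15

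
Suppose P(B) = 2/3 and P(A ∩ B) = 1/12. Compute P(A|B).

P(A|B) = P(A ∩ B) / P(B)
= (1/12) / (2/3)
= 1/8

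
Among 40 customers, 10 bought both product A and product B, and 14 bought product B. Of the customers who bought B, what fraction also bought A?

P(A ∩ B) = 10/40 = 1/4
P(B) = 14/40 = 7/20
P(A|B) = P(A ∩ B) / P(B) = (1/4) / (7/20) = 5/7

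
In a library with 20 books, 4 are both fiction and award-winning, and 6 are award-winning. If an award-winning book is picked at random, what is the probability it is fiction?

P(A ∩ B) = 4/20 = 1/5
P(B) = 6/20 = 3/10
P(A|B) = P(A ∩ B) / P(B) = (1/5) / (3/10) = 2/3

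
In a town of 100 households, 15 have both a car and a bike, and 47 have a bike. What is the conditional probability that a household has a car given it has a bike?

P(A ∩ B) = 15/100 = 3/20
P(B) = 47/100
P(A|B) = P(A ∩ B) / P(B) = (3/20) / (47/100) = 15/47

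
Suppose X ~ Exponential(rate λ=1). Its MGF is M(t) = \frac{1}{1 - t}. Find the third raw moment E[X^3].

To find E[X^3], compute M^(3)(0):
M^(1)(t) = \frac{1}{\left(1 - t\right)^{2}}
M^(2)(t) = \frac{2}{\left(1 - t\right)^{3}}
M^(3)(t) = \frac{6}{\left(1 - t\right)^{4}}
M^(3)(0) = 6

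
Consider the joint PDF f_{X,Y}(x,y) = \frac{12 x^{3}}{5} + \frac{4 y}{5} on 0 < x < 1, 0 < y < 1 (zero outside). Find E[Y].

E[Y] = ∫_0^1 ∫_0^1 y × f(x,y) dx dy
= \frac{17}{30}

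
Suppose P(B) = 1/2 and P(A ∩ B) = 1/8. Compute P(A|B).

P(A|B) = P(A ∩ B) / P(B)
= (1/8) / (1/2)
= 1/4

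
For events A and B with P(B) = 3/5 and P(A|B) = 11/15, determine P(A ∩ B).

By definition, P(A|B) = P(A ∩ B) / P(B)
So P(A ∩ B) = P(A|B) × P(B)
= 11/15 × 3/5
= 11/25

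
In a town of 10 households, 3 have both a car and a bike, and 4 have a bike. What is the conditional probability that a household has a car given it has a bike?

P(A ∩ B) = 3/10
P(B) = 4/10 = 2/5
P(A|B) = P(A ∩ B) / P(B) = (3/10) / (2/5) = 3/4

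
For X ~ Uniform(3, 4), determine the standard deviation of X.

For X ~ Uniform(3, 4):
Var(X) = \frac{1}{12}
SD(X) = √(Var(X)) = √(\frac{1}{12}) = \frac{\sqrt{3}}{6}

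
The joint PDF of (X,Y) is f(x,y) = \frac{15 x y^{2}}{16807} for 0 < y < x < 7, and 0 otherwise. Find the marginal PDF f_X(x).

f_X(x) = ∫_0^x \frac{15 x y^{2}}{16807} dy = \frac{5 x^{4}}{16807}
for 0 < x < 7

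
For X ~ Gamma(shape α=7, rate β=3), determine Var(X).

For X ~ Gamma(shape α=7, rate β=3):
Var(X) = \frac{7}{9}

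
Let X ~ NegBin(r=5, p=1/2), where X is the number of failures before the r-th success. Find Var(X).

For X ~ NegBin(r=5, p=1/2), where X is the number of failures before the r-th success:
Var(X) = 10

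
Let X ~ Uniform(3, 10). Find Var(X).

For X ~ Uniform(3, 10):
Var(X) = \frac{49}{12}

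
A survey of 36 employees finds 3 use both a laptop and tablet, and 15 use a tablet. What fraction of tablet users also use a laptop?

P(A ∩ B) = 3/36 = 1/12
P(B) = 15/36 = 5/12
P(A|B) = P(A ∩ B) / P(B) = (1/12) / (5/12) = 1/5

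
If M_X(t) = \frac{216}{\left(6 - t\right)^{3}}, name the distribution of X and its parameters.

The MGF M(t) = \frac{216}{\left(6 - t\right)^{3}} is the standard form for the Gamma distribution.
Comparing with the known MGF formula identifies: Gamma(shape α=3, rate β=6)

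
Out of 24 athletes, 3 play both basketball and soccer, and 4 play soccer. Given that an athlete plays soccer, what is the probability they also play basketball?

P(A ∩ B) = 3/24 = 1/8
P(B) = 4/24 = 1/6
P(A|B) = P(A ∩ B) / P(B) = (1/8) / (1/6) = 3/4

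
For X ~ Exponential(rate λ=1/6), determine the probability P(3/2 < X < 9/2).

P(3/2 < X < 9/2) = ∫_{3/2}^{9/2} f(x) dx
where f(x) = \frac{e^{- \frac{x}{6}}}{6}
= - \frac{1 - e^{\frac{1}{2}}}{e^{\frac{3}{4}}}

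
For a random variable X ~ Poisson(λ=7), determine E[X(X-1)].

E[X(X-1)] = E[X² - X] = E[X²] - E[X]
E[X] = 7
E[X²] = Var(X) + (E[X])² = 7 + (7)² = 56
E[X(X-1)] = 56 - 7 = 49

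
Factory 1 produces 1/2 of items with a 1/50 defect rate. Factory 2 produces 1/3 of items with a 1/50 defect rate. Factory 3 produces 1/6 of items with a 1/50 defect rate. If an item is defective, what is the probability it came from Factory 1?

Using Bayes' theorem:
P(F1) = 1/2, P(D|F1) = 1/50
P(F2) = 1/3, P(D|F2) = 1/50
P(F3) = 1/6, P(D|F3) = 1/50
P(D) = P(D|F1)P(F1) + P(D|F2)P(F2) + P(D|F3)P(F3)
     = \frac{1}{50}
P(F1|D) = P(D|F1)P(F1) / P(D)
= \frac{1}{2}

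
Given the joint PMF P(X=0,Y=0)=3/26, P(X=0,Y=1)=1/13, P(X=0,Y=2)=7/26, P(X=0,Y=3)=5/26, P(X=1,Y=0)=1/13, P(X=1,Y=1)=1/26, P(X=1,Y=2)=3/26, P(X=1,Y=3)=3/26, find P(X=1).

P(X=1) = P(X=1,Y=0) + P(X=1,Y=1) + P(X=1,Y=2) + P(X=1,Y=3)
= 1/13 + 1/26 + 3/26 + 3/26
= 9/26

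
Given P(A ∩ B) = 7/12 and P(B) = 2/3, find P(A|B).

P(A|B) = P(A ∩ B) / P(B)
= (7/12) / (2/3)
= 7/8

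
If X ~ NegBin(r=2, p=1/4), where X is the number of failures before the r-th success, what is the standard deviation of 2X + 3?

For X ~ NegBin(r=2, p=1/4), where X is the number of failures before the r-th success:
Var(X) = 24
SD(X) = √(Var(X)) = √(24) = 2 \sqrt{6}
SD(2X + 3) = |2| × SD(X) = 2 × 2 \sqrt{6} = 4 \sqrt{6}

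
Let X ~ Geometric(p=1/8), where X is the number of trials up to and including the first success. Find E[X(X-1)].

E[X(X-1)] = E[X² - X] = E[X²] - E[X]
E[X] = 8
E[X²] = Var(X) + (E[X])² = 56 + (8)² = 120
E[X(X-1)] = 120 - 8 = 112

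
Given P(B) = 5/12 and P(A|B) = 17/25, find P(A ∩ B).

By definition, P(A|B) = P(A ∩ B) / P(B)
So P(A ∩ B) = P(A|B) × P(B)
= 17/25 × 5/12
= 17/60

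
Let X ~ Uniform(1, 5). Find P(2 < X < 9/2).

P(2 < X < 9/2) = ∫_{2}^{9/2} f(x) dx
where f(x) = \frac{1}{4}
= \frac{5}{8}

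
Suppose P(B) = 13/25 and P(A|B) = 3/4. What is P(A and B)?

By definition, P(A|B) = P(A ∩ B) / P(B)
So P(A ∩ B) = P(A|B) × P(B)
= 3/4 × 13/25
= 39/100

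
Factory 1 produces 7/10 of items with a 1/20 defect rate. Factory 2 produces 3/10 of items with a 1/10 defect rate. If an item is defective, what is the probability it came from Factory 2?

Using Bayes' theorem:
P(F1) = 7/10, P(D|F1) = 1/20
P(F2) = 3/10, P(D|F2) = 1/10
P(D) = P(D|F1)P(F1) + P(D|F2)P(F2)
     = \frac{13}{200}
P(F2|D) = P(D|F2)P(F2) / P(D)
= \frac{6}{13}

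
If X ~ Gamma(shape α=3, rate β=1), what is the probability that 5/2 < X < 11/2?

P(5/2 < X < 11/2) = ∫_{5/2}^{11/2} f(x) dx
where f(x) = \frac{x^{2} e^{- x}}{2}
= \frac{-173 + 53 e^{3}}{8 e^{\frac{11}{2}}}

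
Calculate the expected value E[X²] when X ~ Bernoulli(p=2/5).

Using the identity E[X²] = Var(X) + (E[X])²:
E[X] = \frac{2}{5}
Var(X) = \frac{6}{25}
E[X²] = \frac{6}{25} + (\frac{2}{5})²
= \frac{2}{5}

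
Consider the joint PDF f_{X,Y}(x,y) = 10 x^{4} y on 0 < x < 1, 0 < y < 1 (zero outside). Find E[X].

E[X] = ∫_0^1 ∫_0^1 x × f(x,y) dy dx
= ∫_0^1 ∫_0^1 x × (10 x^{4} y) dy dx
= \frac{5}{6}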